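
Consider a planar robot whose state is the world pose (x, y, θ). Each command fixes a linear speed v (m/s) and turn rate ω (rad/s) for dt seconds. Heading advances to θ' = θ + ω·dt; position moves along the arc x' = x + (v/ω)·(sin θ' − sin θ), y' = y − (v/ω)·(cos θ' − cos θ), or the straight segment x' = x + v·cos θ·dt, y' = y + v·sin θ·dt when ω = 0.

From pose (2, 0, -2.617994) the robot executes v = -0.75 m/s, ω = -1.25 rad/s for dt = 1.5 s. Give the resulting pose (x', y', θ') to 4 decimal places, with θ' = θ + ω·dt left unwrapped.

(2.8856, -0.3890, -4.4930)

θ' = -2.6180 + -1.25·1.5 = -4.4930
R = v/ω = -0.75/-1.25 = 0.6000
x' = 2 + 0.6000·(sin -4.4930 − sin -2.6180) = 2.8856
y' = 0 − 0.6000·(cos -4.4930 − cos -2.6180) = -0.3890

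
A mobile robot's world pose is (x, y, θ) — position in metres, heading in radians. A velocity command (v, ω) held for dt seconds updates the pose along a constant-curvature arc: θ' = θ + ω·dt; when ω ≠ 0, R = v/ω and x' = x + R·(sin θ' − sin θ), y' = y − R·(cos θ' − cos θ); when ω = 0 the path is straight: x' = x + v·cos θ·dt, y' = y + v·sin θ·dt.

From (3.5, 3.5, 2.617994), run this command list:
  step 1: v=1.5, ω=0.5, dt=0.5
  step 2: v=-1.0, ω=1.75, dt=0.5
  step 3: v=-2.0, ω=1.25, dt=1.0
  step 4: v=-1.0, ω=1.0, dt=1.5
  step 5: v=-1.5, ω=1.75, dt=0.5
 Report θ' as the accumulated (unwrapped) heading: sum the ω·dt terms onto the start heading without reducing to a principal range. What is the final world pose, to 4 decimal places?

(2.1719, 5.8949, 7.3680)

step 1: θ'=2.8680 (R=3.0000) → pose (2.8106, 3.7903, 2.8680)
step 2: θ'=3.7430 (R=-0.5714) → pose (3.2883, 3.8693, 3.7430)
step 3: θ'=4.9930 (R=-1.6000) → pose (3.9204, 5.6317, 4.9930)
step 4: θ'=6.4930 (R=-1.0000) → pose (2.7513, 6.3328, 6.4930)
step 5: θ'=7.3680 (R=-0.8571) → pose (2.1719, 5.8949, 7.3680)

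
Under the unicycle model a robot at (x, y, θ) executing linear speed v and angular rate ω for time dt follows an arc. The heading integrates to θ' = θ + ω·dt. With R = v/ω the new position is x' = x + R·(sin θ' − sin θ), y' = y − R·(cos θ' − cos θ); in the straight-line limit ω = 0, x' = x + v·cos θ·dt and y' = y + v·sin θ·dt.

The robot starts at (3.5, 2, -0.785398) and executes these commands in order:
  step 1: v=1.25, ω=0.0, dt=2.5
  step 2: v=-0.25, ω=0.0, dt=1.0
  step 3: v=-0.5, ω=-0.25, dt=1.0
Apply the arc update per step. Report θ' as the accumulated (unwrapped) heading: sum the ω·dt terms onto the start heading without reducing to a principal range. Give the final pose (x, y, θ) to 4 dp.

step 1: θ'=-0.7854 (straight) → pose (5.7097, -0.2097, -0.7854)
step 2: θ'=-0.7854 (straight) → pose (5.5329, -0.0329, -0.7854)
step 3: θ'=-1.0354 (R=2.0000) → pose (5.2270, 0.3609, -1.0354)

(5.2270, 0.3609, -1.0354)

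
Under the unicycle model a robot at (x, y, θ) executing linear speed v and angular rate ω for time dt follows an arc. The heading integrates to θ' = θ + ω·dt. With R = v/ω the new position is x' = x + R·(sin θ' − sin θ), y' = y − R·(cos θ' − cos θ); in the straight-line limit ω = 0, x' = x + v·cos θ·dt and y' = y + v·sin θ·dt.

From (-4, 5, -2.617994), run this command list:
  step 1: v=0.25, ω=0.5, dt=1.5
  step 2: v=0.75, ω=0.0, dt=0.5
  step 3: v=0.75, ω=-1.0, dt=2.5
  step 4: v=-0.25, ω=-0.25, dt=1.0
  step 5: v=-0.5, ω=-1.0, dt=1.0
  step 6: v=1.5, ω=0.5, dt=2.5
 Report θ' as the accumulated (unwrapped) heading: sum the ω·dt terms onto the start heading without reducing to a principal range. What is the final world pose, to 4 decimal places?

(-4.9237, 7.0106, -4.3680)

step 1: θ'=-1.8680 (R=0.5000) → pose (-4.2281, 4.7134, -1.8680)
step 2: θ'=-1.8680 (straight) → pose (-4.3379, 4.3548, -1.8680)
step 3: θ'=-4.3680 (R=-0.7500) → pose (-5.7610, 4.3213, -4.3680)
step 4: θ'=-4.6180 (R=1.0000) → pose (-5.7067, 4.0779, -4.6180)
step 5: θ'=-5.6180 (R=0.5000) → pose (-5.8959, 3.6374, -5.6180)
step 6: θ'=-4.3680 (R=3.0000) → pose (-4.9237, 7.0106, -4.3680)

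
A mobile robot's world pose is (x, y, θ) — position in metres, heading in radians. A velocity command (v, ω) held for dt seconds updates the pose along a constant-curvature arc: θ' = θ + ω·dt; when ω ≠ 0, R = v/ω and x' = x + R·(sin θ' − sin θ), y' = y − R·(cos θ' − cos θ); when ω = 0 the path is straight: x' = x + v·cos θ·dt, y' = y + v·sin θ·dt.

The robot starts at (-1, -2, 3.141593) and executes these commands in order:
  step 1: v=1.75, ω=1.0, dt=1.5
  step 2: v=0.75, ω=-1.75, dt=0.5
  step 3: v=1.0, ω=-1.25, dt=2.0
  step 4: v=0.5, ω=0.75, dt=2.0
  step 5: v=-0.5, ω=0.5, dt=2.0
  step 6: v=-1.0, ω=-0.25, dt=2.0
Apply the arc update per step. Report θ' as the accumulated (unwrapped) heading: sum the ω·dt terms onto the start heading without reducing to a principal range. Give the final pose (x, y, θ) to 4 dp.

step 1: θ'=4.6416 (R=1.7500) → pose (-2.7456, -3.6262, 4.6416)
step 2: θ'=3.7666 (R=-0.4286) → pose (-2.9224, -3.9435, 3.7666)
step 3: θ'=1.2666 (R=-0.8000) → pose (-4.1537, -3.0551, 1.2666)
step 4: θ'=2.7666 (R=0.6667) → pose (-4.5456, -2.2350, 2.7666)
step 5: θ'=3.7666 (R=-1.0000) → pose (-3.5942, -2.1155, 3.7666)
step 6: θ'=3.2666 (R=4.0000) → pose (-1.7525, -1.3905, 3.2666)

(-1.7525, -1.3905, 3.2666)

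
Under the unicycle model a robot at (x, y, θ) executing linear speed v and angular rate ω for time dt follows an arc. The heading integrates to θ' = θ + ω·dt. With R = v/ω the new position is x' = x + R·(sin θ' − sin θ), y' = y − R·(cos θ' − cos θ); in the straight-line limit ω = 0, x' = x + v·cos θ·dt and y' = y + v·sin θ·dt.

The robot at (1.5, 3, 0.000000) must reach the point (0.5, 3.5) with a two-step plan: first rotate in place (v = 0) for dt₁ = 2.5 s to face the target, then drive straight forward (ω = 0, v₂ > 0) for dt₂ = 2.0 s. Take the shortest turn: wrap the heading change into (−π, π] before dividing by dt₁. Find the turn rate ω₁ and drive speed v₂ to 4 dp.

ω₁ = 1.0712, v₂ = 0.5590

heading to target = atan2(3.5−3, 0.5−1.5) = 2.6779
Δθ = wrap(2.6779 − 0.0000) = 2.6779; ω₁ = Δθ/dt₁ = 1.0712
distance = √((0.5−1.5)² + (3.5−3)²) = 1.1180; v₂ = distance/dt₂ = 0.5590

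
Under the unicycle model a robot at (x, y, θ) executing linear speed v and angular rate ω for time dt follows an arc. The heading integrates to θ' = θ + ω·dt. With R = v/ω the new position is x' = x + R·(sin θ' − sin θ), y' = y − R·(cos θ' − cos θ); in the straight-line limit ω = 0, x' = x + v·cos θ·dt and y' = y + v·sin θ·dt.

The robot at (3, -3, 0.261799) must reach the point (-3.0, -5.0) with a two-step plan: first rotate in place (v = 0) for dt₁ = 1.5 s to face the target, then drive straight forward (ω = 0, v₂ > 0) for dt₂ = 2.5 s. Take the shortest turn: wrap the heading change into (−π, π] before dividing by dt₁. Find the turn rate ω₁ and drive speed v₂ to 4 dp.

ω₁ = -2.0544, v₂ = 2.5298

heading to target = atan2(-5−-3, -3−3) = -2.8198
Δθ = wrap(-2.8198 − 0.2618) = -3.0816; ω₁ = Δθ/dt₁ = -2.0544
distance = √((-3−3)² + (-5−-3)²) = 6.3246; v₂ = distance/dt₂ = 2.5298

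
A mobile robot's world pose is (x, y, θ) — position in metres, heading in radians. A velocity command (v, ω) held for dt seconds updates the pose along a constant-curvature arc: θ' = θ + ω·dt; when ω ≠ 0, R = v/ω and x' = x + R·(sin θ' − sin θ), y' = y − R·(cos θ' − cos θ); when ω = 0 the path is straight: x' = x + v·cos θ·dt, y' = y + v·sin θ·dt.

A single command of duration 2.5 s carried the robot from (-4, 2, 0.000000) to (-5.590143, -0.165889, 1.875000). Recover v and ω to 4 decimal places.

Δθ = 1.875000 − 0.000000 = 1.875000
ω = Δθ/dt = 1.875000/2.5 = 0.7500
R = −Δy/(cos θ' − cos θ) = -1.6667
v = R·ω = -1.6667·0.7500 = -1.2500

v = -1.2500, ω = 0.7500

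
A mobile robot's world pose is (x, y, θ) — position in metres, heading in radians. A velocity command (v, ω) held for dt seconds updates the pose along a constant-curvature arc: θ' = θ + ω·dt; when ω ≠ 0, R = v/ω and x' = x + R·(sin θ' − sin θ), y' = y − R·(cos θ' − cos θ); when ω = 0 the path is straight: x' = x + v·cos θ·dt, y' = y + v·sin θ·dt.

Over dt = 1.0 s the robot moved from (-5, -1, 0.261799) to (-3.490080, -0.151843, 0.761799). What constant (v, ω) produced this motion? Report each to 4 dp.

v = 1.7500, ω = 0.5000

Δθ = 0.761799 − 0.261799 = 0.500000
ω = Δθ/dt = 0.500000/1.0 = 0.5000
R = Δx/(sin θ' − sin θ) = 3.5000
v = R·ω = 3.5000·0.5000 = 1.7500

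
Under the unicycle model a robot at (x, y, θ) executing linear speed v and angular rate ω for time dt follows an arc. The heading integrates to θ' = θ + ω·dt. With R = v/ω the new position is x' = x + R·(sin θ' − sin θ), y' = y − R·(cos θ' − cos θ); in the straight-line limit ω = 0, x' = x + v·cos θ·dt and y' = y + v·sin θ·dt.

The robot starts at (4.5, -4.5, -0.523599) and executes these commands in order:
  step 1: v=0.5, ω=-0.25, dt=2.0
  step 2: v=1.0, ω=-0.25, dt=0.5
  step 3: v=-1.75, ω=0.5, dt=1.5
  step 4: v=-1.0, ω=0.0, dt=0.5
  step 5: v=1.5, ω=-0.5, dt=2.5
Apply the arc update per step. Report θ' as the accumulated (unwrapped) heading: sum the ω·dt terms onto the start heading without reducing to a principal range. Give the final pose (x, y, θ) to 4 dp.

step 1: θ'=-1.0236 (R=-2.0000) → pose (5.2080, -5.1915, -1.0236)
step 2: θ'=-1.1486 (R=-4.0000) → pose (5.4408, -5.6336, -1.1486)
step 3: θ'=-0.3986 (R=-3.5000) → pose (3.6066, -3.8421, -0.3986)
step 4: θ'=-0.3986 (straight) → pose (3.1458, -3.6481, -0.3986)
step 5: θ'=-1.6486 (R=-3.0000) → pose (4.9723, -6.6461, -1.6486)

(4.9723, -6.6461, -1.6486)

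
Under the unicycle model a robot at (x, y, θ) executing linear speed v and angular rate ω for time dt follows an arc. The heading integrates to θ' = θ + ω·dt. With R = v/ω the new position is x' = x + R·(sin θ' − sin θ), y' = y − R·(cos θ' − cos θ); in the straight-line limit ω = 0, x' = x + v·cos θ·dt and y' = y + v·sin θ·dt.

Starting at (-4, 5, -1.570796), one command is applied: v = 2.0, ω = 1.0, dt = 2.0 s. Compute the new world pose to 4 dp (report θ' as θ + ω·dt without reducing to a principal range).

θ' = -1.5708 + 1.0·2.0 = 0.4292
R = v/ω = 2.0/1.0 = 2.0000
x' = -4 + 2.0000·(sin 0.4292 − sin -1.5708) = -1.1677
y' = 5 − 2.0000·(cos 0.4292 − cos -1.5708) = 3.1814

(-1.1677, 3.1814, 0.4292)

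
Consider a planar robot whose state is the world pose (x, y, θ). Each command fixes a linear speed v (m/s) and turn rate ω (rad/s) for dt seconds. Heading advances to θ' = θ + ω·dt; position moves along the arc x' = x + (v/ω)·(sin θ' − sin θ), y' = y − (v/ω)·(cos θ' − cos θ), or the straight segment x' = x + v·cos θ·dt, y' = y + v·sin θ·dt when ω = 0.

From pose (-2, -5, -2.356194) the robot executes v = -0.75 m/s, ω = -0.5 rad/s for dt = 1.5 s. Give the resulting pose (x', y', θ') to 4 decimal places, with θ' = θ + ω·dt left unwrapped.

θ' = -2.3562 + -0.5·1.5 = -3.1062
R = v/ω = -0.75/-0.5 = 1.5000
x' = -2 + 1.5000·(sin -3.1062 − sin -2.3562) = -0.9924
y' = -5 − 1.5000·(cos -3.1062 − cos -2.3562) = -4.5616

(-0.9924, -4.5616, -3.1062)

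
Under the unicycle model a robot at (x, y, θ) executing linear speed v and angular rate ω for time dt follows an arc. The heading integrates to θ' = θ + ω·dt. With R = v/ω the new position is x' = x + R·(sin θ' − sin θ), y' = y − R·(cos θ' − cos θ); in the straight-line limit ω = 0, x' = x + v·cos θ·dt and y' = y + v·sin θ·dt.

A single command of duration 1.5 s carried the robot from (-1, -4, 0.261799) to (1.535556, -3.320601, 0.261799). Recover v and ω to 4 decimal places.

v = 1.7500, ω = 0.0000

Δθ = 0.261799 − 0.261799 = 0.000000
ω = Δθ/dt = 0.000000/1.5 = 0.0000
ω = 0 → v = (Δx·cos θ + Δy·sin θ)/dt = 1.7500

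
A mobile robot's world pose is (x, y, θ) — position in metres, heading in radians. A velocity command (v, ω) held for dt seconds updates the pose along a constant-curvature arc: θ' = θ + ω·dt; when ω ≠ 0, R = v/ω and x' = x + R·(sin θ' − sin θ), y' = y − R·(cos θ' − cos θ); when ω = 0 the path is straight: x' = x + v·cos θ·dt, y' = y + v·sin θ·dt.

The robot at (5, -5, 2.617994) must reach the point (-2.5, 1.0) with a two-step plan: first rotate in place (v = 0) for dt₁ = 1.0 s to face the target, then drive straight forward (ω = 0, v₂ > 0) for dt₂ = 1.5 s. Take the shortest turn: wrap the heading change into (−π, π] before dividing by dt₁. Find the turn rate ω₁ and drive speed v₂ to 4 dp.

heading to target = atan2(1−-5, -2.5−5) = 2.4669
Δθ = wrap(2.4669 − 2.6180) = -0.1511; ω₁ = Δθ/dt₁ = -0.1511
distance = √((-2.5−5)² + (1−-5)²) = 9.6047; v₂ = distance/dt₂ = 6.4031

ω₁ = -0.1511, v₂ = 6.4031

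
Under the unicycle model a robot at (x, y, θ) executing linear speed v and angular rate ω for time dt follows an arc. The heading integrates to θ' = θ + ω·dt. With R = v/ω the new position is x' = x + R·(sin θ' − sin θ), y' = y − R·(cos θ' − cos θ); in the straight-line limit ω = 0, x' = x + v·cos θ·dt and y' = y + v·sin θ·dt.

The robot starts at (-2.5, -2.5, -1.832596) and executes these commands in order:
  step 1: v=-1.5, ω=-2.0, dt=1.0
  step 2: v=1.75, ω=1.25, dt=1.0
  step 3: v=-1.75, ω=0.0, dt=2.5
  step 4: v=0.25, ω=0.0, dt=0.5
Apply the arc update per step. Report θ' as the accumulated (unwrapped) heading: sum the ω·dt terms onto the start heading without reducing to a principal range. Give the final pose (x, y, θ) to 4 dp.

step 1: θ'=-3.8326 (R=0.7500) → pose (-1.2976, -2.1162, -3.8326)
step 2: θ'=-2.5826 (R=1.4000) → pose (-2.9323, -2.0081, -2.5826)
step 3: θ'=-2.5826 (straight) → pose (0.7768, 0.3121, -2.5826)
step 4: θ'=-2.5826 (straight) → pose (0.6708, 0.2458, -2.5826)

(0.6708, 0.2458, -2.5826)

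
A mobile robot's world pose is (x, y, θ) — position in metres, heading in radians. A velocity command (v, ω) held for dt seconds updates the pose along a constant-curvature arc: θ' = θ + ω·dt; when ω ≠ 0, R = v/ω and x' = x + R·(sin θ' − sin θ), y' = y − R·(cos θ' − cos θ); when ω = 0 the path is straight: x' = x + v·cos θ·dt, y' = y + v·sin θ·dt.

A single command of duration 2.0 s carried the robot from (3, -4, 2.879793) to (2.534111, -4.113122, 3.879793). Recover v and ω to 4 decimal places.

Δθ = 3.879793 − 2.879793 = 1.000000
ω = Δθ/dt = 1.000000/2.0 = 0.5000
R = Δx/(sin θ' − sin θ) = 0.5000
v = R·ω = 0.5000·0.5000 = 0.2500

v = 0.2500, ω = 0.5000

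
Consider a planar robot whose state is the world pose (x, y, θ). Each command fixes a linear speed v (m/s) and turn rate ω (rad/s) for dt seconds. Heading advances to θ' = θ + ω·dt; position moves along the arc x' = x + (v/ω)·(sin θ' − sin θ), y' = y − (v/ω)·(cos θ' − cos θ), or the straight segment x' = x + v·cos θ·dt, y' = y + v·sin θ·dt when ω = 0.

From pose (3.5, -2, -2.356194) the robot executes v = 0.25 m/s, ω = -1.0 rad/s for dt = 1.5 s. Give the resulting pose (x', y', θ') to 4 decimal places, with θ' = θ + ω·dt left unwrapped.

(3.1594, -2.0121, -3.8562)

θ' = -2.3562 + -1.0·1.5 = -3.8562
R = v/ω = 0.25/-1.0 = -0.2500
x' = 3.5 + -0.2500·(sin -3.8562 − sin -2.3562) = 3.1594
y' = -2 − -0.2500·(cos -3.8562 − cos -2.3562) = -2.0121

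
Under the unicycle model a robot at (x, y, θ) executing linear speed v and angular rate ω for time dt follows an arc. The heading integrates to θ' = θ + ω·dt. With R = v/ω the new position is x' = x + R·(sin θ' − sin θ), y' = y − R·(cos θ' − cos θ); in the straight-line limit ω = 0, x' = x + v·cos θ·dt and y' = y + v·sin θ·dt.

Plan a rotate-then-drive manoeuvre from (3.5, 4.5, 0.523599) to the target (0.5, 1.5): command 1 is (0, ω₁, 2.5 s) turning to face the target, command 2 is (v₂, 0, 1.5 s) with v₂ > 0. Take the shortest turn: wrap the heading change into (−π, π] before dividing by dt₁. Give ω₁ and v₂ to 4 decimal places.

ω₁ = -1.1519, v₂ = 2.8284

heading to target = atan2(1.5−4.5, 0.5−3.5) = -2.3562
Δθ = wrap(-2.3562 − 0.5236) = -2.8798; ω₁ = Δθ/dt₁ = -1.1519
distance = √((0.5−3.5)² + (1.5−4.5)²) = 4.2426; v₂ = distance/dt₂ = 2.8284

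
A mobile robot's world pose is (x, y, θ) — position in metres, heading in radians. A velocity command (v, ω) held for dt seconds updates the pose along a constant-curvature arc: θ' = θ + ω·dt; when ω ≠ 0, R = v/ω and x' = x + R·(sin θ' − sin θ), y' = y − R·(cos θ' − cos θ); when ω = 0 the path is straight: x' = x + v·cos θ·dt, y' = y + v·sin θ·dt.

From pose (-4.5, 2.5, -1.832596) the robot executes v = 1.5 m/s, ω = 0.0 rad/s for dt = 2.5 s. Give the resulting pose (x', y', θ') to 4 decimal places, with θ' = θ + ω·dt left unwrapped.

θ' = -1.8326 + 0.0·2.5 = -1.8326
ω = 0 → straight: x' = -4.5 + 1.5·cos(-1.8326)·2.5 = -5.4706
y' = 2.5 + 1.5·sin(-1.8326)·2.5 = -1.1222

(-5.4706, -1.1222, -1.8326)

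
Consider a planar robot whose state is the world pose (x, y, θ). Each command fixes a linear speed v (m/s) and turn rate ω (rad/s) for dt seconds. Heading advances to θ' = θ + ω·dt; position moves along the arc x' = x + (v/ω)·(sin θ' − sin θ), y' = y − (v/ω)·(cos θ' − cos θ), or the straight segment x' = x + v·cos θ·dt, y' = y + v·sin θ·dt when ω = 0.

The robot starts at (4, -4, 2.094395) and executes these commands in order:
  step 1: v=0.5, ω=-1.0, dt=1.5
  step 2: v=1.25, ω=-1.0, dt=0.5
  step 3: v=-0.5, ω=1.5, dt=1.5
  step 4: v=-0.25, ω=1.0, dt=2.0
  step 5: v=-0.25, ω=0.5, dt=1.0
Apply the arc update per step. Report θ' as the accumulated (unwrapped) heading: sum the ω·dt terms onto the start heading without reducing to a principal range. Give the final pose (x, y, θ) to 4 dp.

(4.9694, -3.3613, 4.8444)

step 1: θ'=0.5944 (R=-0.5000) → pose (4.1530, -3.3358, 0.5944)
step 2: θ'=0.0944 (R=-1.2500) → pose (4.7352, -3.1269, 0.0944)
step 3: θ'=2.3444 (R=-0.3333) → pose (4.5282, -3.6917, 2.3444)
step 4: θ'=4.3444 (R=-0.2500) → pose (4.9403, -3.6069, 4.3444)
step 5: θ'=4.8444 (R=-0.5000) → pose (4.9694, -3.3613, 4.8444)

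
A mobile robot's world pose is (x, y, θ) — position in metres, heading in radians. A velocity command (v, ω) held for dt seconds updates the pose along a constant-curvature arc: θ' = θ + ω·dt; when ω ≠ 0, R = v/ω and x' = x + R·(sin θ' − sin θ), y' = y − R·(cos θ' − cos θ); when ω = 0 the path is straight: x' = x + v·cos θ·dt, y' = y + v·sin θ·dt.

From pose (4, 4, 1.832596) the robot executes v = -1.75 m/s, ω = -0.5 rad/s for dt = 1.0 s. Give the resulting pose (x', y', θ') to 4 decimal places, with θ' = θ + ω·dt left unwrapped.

θ' = 1.8326 + -0.5·1.0 = 1.3326
R = v/ω = -1.75/-0.5 = 3.5000
x' = 4 + 3.5000·(sin 1.3326 − sin 1.8326) = 4.0204
y' = 4 − 3.5000·(cos 1.3326 − cos 1.8326) = 2.2683

(4.0204, 2.2683, 1.3326)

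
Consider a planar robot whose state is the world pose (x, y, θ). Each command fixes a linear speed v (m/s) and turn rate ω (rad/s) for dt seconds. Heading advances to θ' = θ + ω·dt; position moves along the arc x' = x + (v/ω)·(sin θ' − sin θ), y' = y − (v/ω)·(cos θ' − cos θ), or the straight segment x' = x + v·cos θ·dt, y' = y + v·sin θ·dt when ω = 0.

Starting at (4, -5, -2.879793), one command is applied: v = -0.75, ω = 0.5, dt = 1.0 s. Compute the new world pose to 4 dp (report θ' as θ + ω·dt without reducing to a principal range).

(4.6471, -4.6365, -2.3798)

θ' = -2.8798 + 0.5·1.0 = -2.3798
R = v/ω = -0.75/0.5 = -1.5000
x' = 4 + -1.5000·(sin -2.3798 − sin -2.8798) = 4.6471
y' = -5 − -1.5000·(cos -2.3798 − cos -2.8798) = -4.6365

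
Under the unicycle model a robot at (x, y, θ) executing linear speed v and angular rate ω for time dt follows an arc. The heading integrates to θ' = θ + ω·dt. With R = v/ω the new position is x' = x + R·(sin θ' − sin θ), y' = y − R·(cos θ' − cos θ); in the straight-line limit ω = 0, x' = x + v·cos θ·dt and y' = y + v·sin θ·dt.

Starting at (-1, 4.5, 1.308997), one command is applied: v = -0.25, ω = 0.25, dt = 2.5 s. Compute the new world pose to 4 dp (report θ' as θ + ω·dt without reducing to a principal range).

(-0.9688, 3.8859, 1.9340)

θ' = 1.3090 + 0.25·2.5 = 1.9340
R = v/ω = -0.25/0.25 = -1.0000
x' = -1 + -1.0000·(sin 1.9340 − sin 1.3090) = -0.9688
y' = 4.5 − -1.0000·(cos 1.9340 − cos 1.3090) = 3.8859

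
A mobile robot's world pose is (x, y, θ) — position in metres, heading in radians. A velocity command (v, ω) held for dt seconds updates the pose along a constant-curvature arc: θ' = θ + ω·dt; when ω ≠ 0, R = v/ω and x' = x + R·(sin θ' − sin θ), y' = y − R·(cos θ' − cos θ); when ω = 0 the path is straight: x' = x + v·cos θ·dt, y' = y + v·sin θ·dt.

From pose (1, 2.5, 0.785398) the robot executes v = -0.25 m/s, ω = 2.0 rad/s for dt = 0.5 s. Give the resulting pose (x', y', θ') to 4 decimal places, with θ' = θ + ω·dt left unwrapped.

(0.9663, 2.3850, 1.7854)

θ' = 0.7854 + 2.0·0.5 = 1.7854
R = v/ω = -0.25/2.0 = -0.1250
x' = 1 + -0.1250·(sin 1.7854 − sin 0.7854) = 0.9663
y' = 2.5 − -0.1250·(cos 1.7854 − cos 0.7854) = 2.3850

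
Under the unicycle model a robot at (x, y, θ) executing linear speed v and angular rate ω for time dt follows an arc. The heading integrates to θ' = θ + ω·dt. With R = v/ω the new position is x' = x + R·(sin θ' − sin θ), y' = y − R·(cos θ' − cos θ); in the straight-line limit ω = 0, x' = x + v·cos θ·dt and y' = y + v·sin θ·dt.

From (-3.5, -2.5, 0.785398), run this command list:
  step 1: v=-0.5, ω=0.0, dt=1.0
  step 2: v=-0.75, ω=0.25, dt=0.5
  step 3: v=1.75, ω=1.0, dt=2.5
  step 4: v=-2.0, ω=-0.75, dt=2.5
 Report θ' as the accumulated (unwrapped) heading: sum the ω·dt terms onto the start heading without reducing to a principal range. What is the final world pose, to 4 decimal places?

step 1: θ'=0.7854 (straight) → pose (-3.8536, -2.8536, 0.7854)
step 2: θ'=0.9104 (R=-3.0000) → pose (-4.1015, -3.1346, 0.9104)
step 3: θ'=3.4104 (R=1.7500) → pose (-5.9483, -0.3739, 3.4104)
step 4: θ'=1.5354 (R=2.6667) → pose (-2.5751, -3.0392, 1.5354)

(-2.5751, -3.0392, 1.5354)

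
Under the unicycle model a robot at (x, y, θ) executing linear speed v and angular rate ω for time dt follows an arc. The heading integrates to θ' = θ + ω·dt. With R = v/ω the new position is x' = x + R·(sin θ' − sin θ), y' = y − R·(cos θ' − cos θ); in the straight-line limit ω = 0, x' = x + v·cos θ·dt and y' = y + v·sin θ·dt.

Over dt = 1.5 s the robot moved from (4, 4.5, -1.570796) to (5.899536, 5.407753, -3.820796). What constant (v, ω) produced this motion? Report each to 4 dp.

Δθ = -3.820796 − -1.570796 = -2.250000
ω = Δθ/dt = -2.250000/1.5 = -1.5000
R = Δx/(sin θ' − sin θ) = 1.1667
v = R·ω = 1.1667·-1.5000 = -1.7500

v = -1.7500, ω = -1.5000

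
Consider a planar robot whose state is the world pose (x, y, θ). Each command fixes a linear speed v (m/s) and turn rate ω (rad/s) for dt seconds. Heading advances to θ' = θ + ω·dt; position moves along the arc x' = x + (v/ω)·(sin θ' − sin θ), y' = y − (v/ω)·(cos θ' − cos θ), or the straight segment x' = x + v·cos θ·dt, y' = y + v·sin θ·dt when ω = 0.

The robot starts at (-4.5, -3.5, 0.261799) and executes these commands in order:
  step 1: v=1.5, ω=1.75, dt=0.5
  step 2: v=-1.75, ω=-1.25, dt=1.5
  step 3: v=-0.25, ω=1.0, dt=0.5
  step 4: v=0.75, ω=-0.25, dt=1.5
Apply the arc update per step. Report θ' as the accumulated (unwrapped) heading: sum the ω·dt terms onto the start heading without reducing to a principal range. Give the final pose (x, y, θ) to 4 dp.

(-5.2472, -3.8832, -0.6132)

step 1: θ'=1.1368 (R=0.8571) → pose (-3.9442, -3.0325, 1.1368)
step 2: θ'=-0.7382 (R=1.4000) → pose (-6.1565, -3.4793, -0.7382)
step 3: θ'=-0.2382 (R=-0.2500) → pose (-6.2658, -3.4213, -0.2382)
step 4: θ'=-0.6132 (R=-3.0000) → pose (-5.2472, -3.8832, -0.6132)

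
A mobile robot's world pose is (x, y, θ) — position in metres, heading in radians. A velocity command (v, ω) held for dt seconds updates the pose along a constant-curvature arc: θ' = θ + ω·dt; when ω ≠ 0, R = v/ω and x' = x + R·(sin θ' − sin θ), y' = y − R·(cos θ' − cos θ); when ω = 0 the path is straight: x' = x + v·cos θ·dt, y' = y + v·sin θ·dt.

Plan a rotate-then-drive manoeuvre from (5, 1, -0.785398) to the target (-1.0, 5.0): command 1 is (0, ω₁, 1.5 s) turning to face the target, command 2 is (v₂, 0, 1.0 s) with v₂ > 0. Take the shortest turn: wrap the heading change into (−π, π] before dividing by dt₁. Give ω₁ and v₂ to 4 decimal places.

ω₁ = -1.9628, v₂ = 7.2111

heading to target = atan2(5−1, -1−5) = 2.5536
Δθ = wrap(2.5536 − -0.7854) = -2.9442; ω₁ = Δθ/dt₁ = -1.9628
distance = √((-1−5)² + (5−1)²) = 7.2111; v₂ = distance/dt₂ = 7.2111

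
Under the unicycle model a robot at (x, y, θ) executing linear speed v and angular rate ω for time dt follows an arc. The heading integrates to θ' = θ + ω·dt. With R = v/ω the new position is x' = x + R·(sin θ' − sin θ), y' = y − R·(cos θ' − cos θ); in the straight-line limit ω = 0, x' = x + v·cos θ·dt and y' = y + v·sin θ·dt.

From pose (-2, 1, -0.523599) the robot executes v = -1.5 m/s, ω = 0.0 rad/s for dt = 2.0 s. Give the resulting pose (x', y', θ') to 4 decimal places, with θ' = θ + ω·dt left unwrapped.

θ' = -0.5236 + 0.0·2.0 = -0.5236
ω = 0 → straight: x' = -2 + -1.5·cos(-0.5236)·2.0 = -4.5981
y' = 1 + -1.5·sin(-0.5236)·2.0 = 2.5000

(-4.5981, 2.5000, -0.5236)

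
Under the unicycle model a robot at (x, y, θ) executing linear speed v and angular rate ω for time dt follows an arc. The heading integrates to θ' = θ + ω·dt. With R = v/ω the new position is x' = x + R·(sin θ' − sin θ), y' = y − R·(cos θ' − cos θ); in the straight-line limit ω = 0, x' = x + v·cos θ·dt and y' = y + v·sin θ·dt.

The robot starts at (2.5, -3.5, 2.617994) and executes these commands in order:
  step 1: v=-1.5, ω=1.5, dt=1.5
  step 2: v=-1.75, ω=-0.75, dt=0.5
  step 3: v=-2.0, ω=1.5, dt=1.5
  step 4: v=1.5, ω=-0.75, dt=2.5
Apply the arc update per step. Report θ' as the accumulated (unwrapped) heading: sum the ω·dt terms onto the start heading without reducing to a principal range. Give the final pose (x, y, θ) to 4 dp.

step 1: θ'=4.8680 (R=-1.0000) → pose (3.9879, -2.4790, 4.8680)
step 2: θ'=4.4930 (R=2.3333) → pose (4.0157, -1.6096, 4.4930)
step 3: θ'=6.7430 (R=-1.3333) → pose (2.1226, -0.1245, 6.7430)
step 4: θ'=4.8680 (R=-2.0000) → pose (4.9860, -1.6068, 4.8680)

(4.9860, -1.6068, 4.8680)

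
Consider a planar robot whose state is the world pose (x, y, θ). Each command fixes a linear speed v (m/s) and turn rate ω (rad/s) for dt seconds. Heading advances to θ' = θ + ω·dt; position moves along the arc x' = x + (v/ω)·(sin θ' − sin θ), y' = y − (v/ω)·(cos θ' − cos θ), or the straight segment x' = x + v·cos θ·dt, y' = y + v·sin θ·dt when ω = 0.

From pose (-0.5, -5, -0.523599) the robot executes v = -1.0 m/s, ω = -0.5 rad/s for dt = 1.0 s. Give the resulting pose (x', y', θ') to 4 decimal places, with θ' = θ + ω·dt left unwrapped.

(-1.2080, -4.3085, -1.0236)

θ' = -0.5236 + -0.5·1.0 = -1.0236
R = v/ω = -1.0/-0.5 = 2.0000
x' = -0.5 + 2.0000·(sin -1.0236 − sin -0.5236) = -1.2080
y' = -5 − 2.0000·(cos -1.0236 − cos -0.5236) = -4.3085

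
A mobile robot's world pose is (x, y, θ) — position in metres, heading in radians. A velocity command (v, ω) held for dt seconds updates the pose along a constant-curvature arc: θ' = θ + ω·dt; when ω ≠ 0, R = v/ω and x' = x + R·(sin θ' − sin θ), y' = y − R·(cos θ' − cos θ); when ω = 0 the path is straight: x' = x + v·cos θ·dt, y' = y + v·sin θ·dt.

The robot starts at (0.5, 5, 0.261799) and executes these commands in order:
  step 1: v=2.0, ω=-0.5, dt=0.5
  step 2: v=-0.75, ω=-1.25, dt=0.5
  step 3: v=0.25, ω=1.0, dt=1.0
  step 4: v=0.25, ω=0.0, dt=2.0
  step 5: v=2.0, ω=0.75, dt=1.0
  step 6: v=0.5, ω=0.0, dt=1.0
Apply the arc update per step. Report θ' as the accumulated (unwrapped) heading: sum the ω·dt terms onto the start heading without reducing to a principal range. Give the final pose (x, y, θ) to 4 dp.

(3.4607, 7.2088, 1.1368)

step 1: θ'=0.0118 (R=-4.0000) → pose (1.4881, 5.1360, 0.0118)
step 2: θ'=-0.6132 (R=0.6000) → pose (1.1357, 5.2453, -0.6132)
step 3: θ'=0.3868 (R=0.2500) → pose (1.3739, 5.2182, 0.3868)
step 4: θ'=0.3868 (straight) → pose (1.8369, 5.4068, 0.3868)
step 5: θ'=1.1368 (R=2.6667) → pose (3.2505, 6.7551, 1.1368)
step 6: θ'=1.1368 (straight) → pose (3.4607, 7.2088, 1.1368)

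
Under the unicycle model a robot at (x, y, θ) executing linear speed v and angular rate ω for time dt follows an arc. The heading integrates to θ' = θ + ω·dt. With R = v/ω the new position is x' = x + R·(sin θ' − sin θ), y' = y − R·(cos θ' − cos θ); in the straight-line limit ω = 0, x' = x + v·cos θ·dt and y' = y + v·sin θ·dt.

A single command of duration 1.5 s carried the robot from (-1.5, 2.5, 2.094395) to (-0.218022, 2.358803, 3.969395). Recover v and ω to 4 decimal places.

Δθ = 3.969395 − 2.094395 = 1.875000
ω = Δθ/dt = 1.875000/1.5 = 1.2500
R = Δx/(sin θ' − sin θ) = -0.8000
v = R·ω = -0.8000·1.2500 = -1.0000

v = -1.0000, ω = 1.2500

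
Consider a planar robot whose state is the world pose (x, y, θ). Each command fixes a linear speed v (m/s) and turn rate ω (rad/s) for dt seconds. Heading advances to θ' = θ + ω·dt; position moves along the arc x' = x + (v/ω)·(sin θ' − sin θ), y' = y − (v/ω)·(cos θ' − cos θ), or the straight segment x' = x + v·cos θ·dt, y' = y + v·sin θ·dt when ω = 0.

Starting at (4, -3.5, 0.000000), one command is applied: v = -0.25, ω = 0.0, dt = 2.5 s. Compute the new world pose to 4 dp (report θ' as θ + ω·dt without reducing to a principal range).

θ' = 0.0000 + 0.0·2.5 = 0.0000
ω = 0 → straight: x' = 4 + -0.25·cos(0.0000)·2.5 = 3.3750
y' = -3.5 + -0.25·sin(0.0000)·2.5 = -3.5000

(3.3750, -3.5000, 0.0000)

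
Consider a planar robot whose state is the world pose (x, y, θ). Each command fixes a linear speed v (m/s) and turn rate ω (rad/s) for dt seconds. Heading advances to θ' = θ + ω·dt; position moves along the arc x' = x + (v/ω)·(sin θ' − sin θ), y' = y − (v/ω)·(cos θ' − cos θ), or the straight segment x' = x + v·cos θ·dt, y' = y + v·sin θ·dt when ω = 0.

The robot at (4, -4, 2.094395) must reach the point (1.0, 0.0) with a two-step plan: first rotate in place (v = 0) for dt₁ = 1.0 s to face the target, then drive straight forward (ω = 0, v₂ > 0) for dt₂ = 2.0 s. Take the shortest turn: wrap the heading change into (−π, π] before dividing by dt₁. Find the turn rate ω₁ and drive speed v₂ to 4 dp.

ω₁ = 0.1199, v₂ = 2.5000

heading to target = atan2(0−-4, 1−4) = 2.2143
Δθ = wrap(2.2143 − 2.0944) = 0.1199; ω₁ = Δθ/dt₁ = 0.1199
distance = √((1−4)² + (0−-4)²) = 5.0000; v₂ = distance/dt₂ = 2.5000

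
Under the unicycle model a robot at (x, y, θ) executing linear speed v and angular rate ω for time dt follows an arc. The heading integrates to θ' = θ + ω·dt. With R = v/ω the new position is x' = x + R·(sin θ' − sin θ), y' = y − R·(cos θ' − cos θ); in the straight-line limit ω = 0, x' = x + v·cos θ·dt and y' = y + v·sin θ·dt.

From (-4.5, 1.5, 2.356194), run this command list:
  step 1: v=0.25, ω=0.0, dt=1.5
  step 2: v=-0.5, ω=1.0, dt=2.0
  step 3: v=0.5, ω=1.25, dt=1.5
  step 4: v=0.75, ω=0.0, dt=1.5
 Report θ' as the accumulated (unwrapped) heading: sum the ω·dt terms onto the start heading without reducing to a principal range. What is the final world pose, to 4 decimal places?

step 1: θ'=2.3562 (straight) → pose (-4.7652, 1.7652, 2.3562)
step 2: θ'=4.3562 (R=-0.5000) → pose (-3.9430, 1.9444, 4.3562)
step 3: θ'=6.2312 (R=0.4000) → pose (-3.5889, 1.4054, 6.2312)
step 4: θ'=6.2312 (straight) → pose (-2.4654, 1.3470, 6.2312)

(-2.4654, 1.3470, 6.2312)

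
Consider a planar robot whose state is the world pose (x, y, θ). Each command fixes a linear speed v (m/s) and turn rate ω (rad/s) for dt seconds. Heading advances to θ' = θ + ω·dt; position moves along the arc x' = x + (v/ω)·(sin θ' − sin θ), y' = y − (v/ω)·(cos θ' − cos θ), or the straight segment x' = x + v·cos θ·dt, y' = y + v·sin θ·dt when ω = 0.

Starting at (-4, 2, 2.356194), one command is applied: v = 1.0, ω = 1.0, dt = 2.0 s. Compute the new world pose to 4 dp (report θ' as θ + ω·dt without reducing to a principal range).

θ' = 2.3562 + 1.0·2.0 = 4.3562
R = v/ω = 1.0/1.0 = 1.0000
x' = -4 + 1.0000·(sin 4.3562 − sin 2.3562) = -5.6443
y' = 2 − 1.0000·(cos 4.3562 − cos 2.3562) = 1.6416

(-5.6443, 1.6416, 4.3562)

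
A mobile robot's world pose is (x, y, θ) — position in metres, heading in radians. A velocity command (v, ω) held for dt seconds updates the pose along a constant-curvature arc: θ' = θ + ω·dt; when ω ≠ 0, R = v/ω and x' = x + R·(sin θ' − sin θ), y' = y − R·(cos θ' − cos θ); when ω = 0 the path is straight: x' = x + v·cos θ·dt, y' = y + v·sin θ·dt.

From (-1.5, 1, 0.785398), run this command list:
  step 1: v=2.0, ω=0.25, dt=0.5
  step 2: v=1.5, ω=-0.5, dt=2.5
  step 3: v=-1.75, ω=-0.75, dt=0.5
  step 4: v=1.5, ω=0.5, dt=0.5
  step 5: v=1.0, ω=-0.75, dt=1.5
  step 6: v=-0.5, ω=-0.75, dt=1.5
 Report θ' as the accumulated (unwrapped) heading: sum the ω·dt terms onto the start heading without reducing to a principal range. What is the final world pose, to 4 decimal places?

(3.5258, 2.1366, -2.7146)

step 1: θ'=0.9104 (R=8.0000) → pose (-0.8389, 1.7494, 0.9104)
step 2: θ'=-0.3396 (R=-3.0000) → pose (2.5297, 2.7378, -0.3396)
step 3: θ'=-0.7146 (R=2.3333) → pose (1.7779, 3.1753, -0.7146)
step 4: θ'=-0.4646 (R=3.0000) → pose (2.3996, 2.7594, -0.4646)
step 5: θ'=-1.5896 (R=-1.3333) → pose (3.1353, 1.5423, -1.5896)
step 6: θ'=-2.7146 (R=0.6667) → pose (3.5258, 2.1366, -2.7146)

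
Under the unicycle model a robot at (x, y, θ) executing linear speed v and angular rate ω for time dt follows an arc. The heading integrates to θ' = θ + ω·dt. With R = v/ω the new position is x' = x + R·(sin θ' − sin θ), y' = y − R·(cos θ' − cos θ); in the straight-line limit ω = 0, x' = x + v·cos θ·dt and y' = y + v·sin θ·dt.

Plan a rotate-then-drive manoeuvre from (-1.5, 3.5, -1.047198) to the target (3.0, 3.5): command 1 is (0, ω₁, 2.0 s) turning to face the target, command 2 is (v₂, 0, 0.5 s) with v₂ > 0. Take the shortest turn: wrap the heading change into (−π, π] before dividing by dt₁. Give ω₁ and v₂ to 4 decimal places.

heading to target = atan2(3.5−3.5, 3−-1.5) = 0.0000
Δθ = wrap(0.0000 − -1.0472) = 1.0472; ω₁ = Δθ/dt₁ = 0.5236
distance = √((3−-1.5)² + (3.5−3.5)²) = 4.5000; v₂ = distance/dt₂ = 9.0000

ω₁ = 0.5236, v₂ = 9.0000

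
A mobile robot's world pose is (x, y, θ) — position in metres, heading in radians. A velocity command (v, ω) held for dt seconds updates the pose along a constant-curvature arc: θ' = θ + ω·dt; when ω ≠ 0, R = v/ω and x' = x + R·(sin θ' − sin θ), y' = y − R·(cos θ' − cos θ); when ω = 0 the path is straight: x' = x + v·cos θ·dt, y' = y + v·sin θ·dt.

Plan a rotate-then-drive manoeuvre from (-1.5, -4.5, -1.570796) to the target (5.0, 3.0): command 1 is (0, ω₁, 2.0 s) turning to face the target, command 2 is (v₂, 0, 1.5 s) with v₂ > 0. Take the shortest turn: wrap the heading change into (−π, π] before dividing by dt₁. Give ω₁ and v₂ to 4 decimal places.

ω₁ = 1.2138, v₂ = 6.6165

heading to target = atan2(3−-4.5, 5−-1.5) = 0.8567
Δθ = wrap(0.8567 − -1.5708) = 2.4275; ω₁ = Δθ/dt₁ = 1.2138
distance = √((5−-1.5)² + (3−-4.5)²) = 9.9247; v₂ = distance/dt₂ = 6.6165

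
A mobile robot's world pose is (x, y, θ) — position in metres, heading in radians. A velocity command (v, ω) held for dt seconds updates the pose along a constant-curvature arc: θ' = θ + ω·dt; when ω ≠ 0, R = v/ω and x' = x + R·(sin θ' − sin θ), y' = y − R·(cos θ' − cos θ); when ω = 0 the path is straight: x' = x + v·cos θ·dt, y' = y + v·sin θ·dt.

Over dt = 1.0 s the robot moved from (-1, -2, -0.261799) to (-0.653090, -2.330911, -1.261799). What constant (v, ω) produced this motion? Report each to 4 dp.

Δθ = -1.261799 − -0.261799 = -1.000000
ω = Δθ/dt = -1.000000/1.0 = -1.0000
R = Δx/(sin θ' − sin θ) = -0.5000
v = R·ω = -0.5000·-1.0000 = 0.5000

v = 0.5000, ω = -1.0000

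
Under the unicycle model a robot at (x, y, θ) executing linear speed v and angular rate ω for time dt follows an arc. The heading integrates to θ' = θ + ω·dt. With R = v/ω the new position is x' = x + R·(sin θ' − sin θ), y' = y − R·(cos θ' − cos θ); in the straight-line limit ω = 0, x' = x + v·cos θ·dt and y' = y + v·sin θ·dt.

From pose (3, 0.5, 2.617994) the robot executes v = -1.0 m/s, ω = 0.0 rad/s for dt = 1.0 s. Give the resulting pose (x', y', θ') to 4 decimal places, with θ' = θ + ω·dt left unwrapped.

(3.8660, 0.0000, 2.6180)

θ' = 2.6180 + 0.0·1.0 = 2.6180
ω = 0 → straight: x' = 3 + -1.0·cos(2.6180)·1.0 = 3.8660
y' = 0.5 + -1.0·sin(2.6180)·1.0 = 0.0000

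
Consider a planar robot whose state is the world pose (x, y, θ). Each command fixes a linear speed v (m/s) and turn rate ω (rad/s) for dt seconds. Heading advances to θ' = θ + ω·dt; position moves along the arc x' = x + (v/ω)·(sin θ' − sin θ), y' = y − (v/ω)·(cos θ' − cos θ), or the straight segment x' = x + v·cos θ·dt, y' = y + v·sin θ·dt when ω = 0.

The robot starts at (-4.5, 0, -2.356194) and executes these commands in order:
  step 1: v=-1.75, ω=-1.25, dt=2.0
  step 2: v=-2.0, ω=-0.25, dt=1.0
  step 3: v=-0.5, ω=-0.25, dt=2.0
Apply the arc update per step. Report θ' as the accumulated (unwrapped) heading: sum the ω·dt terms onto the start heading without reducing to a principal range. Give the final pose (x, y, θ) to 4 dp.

(-3.2483, -3.9053, -5.6062)

step 1: θ'=-4.8562 (R=1.4000) → pose (-2.1245, -1.1906, -4.8562)
step 2: θ'=-5.1062 (R=8.0000) → pose (-2.6543, -3.1137, -5.1062)
step 3: θ'=-5.6062 (R=2.0000) → pose (-3.2483, -3.9053, -5.6062)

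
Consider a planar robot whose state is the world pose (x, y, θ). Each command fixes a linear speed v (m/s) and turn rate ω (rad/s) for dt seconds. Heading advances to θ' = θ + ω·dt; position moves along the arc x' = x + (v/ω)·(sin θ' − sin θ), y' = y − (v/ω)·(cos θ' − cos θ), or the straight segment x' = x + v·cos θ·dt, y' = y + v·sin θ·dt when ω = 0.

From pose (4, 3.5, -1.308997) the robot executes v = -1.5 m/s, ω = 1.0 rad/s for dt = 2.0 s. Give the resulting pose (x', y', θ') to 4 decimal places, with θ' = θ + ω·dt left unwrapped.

(1.5951, 4.2677, 0.6910)

θ' = -1.3090 + 1.0·2.0 = 0.6910
R = v/ω = -1.5/1.0 = -1.5000
x' = 4 + -1.5000·(sin 0.6910 − sin -1.3090) = 1.5951
y' = 3.5 − -1.5000·(cos 0.6910 − cos -1.3090) = 4.2677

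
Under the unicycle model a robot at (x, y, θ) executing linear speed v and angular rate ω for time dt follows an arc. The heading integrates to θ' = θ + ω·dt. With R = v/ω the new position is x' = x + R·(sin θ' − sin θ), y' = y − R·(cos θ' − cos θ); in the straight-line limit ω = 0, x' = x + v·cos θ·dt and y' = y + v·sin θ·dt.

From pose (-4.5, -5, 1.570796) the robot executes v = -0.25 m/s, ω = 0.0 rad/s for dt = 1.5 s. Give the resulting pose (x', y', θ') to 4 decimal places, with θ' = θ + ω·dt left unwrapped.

(-4.5000, -5.3750, 1.5708)

θ' = 1.5708 + 0.0·1.5 = 1.5708
ω = 0 → straight: x' = -4.5 + -0.25·cos(1.5708)·1.5 = -4.5000
y' = -5 + -0.25·sin(1.5708)·1.5 = -5.3750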